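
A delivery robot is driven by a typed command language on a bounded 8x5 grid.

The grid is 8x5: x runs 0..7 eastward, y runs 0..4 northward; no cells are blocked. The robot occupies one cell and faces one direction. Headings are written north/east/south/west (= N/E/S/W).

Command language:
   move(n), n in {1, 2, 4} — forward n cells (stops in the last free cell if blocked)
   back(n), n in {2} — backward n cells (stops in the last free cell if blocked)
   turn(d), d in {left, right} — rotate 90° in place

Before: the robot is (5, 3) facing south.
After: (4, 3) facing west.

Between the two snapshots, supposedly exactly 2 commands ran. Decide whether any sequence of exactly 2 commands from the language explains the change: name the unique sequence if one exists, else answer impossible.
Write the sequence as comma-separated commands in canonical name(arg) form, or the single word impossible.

turn(right), move(1)

key: position moved to (4,3) AND the heading swung to W — translation plus rotation needed
initial: (5, 3) facing south
[1] after turn(right): (5, 3) facing west
[2] after move(1): (4, 3) facing west
no rival 2-sequence matches.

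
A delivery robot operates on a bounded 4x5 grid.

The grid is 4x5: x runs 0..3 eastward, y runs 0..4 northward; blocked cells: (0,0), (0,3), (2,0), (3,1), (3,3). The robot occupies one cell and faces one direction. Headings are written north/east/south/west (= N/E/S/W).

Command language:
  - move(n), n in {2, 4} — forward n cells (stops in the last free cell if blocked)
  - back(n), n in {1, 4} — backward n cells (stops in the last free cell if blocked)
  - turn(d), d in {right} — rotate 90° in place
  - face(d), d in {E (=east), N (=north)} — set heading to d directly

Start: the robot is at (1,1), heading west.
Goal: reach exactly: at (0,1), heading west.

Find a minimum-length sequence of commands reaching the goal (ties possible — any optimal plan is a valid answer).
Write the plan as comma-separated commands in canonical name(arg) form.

t0: at (1,1), heading west
[1] after move(4): at (0,1), heading west
shorter routes all fall short; 1 is best.

move(4)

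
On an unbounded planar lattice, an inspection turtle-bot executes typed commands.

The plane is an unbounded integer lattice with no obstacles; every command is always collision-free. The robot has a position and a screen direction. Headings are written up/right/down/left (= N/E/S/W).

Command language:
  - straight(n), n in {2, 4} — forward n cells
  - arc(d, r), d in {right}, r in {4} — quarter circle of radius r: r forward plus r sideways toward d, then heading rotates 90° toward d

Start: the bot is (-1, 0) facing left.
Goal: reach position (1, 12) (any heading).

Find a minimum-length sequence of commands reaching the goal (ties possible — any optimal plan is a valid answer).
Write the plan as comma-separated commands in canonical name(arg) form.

arc(right, 4), straight(4), arc(right, 4), straight(2)

t0: (-1, 0) facing left
t=1 arc(right, 4) ⇒ (-5, 4) facing up
t=2 straight(4) ⇒ (-5, 8) facing up
t=3 arc(right, 4) ⇒ (-1, 12) facing right
t=4 straight(2) ⇒ (1, 12) facing right
no 3-step plan works, so 4 is optimal.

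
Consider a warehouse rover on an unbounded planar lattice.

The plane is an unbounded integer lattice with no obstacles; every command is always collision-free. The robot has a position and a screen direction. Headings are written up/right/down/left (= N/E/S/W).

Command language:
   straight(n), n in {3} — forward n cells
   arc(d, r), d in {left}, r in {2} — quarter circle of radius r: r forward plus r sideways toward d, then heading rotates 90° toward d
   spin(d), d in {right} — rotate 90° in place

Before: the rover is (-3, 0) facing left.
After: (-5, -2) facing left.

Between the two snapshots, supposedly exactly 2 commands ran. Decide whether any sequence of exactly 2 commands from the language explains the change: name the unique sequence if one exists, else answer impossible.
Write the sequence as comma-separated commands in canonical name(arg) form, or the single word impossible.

arc(left, 2), spin(right)

key: heading stays W — rotations cancel among the 2 commands
start: (-3, 0) facing left
t=1 arc(left, 2) ⇒ (-5, -2) facing down
t=2 spin(right) ⇒ (-5, -2) facing left
no other 2-command option fits: unique.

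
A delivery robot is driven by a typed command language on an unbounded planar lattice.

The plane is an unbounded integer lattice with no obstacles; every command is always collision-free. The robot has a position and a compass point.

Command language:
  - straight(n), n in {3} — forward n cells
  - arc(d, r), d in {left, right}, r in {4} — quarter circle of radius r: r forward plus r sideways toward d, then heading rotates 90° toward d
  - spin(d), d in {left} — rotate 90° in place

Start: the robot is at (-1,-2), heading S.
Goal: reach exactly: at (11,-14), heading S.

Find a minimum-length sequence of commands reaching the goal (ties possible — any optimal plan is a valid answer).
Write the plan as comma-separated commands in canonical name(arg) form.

spin(left), arc(right, 4), arc(left, 4), arc(right, 4)

begin: at (-1,-2), heading S
1. spin(left) → at (-1,-2), heading E
2. arc(right, 4) → at (3,-6), heading S
3. arc(left, 4) → at (7,-10), heading E
4. arc(right, 4) → at (11,-14), heading S
shorter routes all fall short; 4 is best.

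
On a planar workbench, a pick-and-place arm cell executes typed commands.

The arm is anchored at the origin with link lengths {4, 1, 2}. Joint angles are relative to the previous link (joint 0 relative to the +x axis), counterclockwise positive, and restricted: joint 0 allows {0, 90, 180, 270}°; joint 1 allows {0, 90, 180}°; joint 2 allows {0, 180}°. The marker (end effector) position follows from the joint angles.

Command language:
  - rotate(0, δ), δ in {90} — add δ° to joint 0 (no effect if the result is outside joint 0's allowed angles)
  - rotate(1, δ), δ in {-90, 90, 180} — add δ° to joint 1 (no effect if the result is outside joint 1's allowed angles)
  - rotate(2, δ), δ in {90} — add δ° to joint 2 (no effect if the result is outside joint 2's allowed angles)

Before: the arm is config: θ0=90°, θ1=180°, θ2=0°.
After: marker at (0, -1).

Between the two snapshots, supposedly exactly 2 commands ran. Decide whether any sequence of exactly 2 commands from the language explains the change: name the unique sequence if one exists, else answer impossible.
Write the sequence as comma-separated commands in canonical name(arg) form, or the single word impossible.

rotate(0, 90), rotate(0, 90)

initial: config: θ0=90°, θ1=180°, θ2=0°
1. rotate(0, 90) → config: θ0=180°, θ1=180°, θ2=0°
2. rotate(0, 90) → config: θ0=270°, θ1=180°, θ2=0°
no rival 2-sequence matches.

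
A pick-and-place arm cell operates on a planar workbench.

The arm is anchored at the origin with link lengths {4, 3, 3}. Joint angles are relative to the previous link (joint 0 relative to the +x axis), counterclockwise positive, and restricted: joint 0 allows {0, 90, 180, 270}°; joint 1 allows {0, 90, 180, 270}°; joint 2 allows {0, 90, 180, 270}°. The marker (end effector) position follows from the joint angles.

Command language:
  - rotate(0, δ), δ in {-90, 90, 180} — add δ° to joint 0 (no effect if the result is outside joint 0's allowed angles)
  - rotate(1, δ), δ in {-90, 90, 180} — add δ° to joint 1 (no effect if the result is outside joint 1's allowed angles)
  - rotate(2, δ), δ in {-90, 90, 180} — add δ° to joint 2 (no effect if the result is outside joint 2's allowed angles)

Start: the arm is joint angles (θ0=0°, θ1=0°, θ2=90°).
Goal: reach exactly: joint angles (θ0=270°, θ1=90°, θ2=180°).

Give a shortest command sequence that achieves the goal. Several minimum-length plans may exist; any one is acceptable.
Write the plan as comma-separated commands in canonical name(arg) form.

t0: joint angles (θ0=0°, θ1=0°, θ2=90°)
[1] after rotate(1, 90): joint angles (θ0=0°, θ1=90°, θ2=90°)
[2] after rotate(0, -90): joint angles (θ0=270°, θ1=90°, θ2=90°)
[3] after rotate(2, 90): joint angles (θ0=270°, θ1=90°, θ2=180°)
shorter routes all fall short; 3 is best.

rotate(1, 90), rotate(0, -90), rotate(2, 90)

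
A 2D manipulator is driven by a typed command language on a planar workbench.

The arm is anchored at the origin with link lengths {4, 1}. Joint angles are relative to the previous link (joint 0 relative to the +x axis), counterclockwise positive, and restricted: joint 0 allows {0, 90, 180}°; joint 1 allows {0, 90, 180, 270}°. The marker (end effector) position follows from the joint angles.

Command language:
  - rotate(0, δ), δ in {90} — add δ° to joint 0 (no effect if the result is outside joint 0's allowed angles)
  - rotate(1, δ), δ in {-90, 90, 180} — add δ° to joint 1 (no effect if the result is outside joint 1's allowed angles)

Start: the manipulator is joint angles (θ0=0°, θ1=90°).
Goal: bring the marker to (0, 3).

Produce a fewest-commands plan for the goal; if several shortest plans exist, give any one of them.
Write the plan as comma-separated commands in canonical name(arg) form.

rotate(0, 90), rotate(1, 90)

begin: joint angles (θ0=0°, θ1=90°)
step 1 (rotate(0, 90)): joint angles (θ0=90°, θ1=90°)
step 2 (rotate(1, 90)): joint angles (θ0=90°, θ1=180°)
shorter routes all fall short; 2 is best.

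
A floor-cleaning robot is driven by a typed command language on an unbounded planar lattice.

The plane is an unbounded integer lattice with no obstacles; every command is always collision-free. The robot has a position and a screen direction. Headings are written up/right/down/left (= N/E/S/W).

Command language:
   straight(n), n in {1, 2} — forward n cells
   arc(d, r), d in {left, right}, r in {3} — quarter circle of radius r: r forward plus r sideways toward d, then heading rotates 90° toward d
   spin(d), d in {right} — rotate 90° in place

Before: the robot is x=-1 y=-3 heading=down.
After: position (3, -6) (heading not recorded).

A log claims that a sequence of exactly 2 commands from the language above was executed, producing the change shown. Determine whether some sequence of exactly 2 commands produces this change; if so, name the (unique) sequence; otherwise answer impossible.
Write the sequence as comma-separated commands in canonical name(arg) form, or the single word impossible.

key: order matters: swapping arc(left, 3) and straight(1) lands elsewhere
initial: x=-1 y=-3 heading=down
t=1 arc(left, 3) ⇒ x=2 y=-6 heading=right
t=2 straight(1) ⇒ x=3 y=-6 heading=right
no rival 2-sequence matches.

arc(left, 3), straight(1)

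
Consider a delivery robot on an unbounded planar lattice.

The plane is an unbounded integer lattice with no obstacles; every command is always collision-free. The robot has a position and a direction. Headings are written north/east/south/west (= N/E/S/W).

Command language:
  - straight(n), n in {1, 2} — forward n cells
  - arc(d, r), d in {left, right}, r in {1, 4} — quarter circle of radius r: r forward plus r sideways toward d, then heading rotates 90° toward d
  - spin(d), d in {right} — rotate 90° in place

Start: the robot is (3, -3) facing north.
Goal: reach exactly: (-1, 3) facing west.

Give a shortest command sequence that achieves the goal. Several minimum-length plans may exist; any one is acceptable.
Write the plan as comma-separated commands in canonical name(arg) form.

straight(2), arc(left, 4)

start: (3, -3) facing north
1. straight(2) → (3, -1) facing north
2. arc(left, 4) → (-1, 3) facing west
no 1-step plan works, so 2 is optimal.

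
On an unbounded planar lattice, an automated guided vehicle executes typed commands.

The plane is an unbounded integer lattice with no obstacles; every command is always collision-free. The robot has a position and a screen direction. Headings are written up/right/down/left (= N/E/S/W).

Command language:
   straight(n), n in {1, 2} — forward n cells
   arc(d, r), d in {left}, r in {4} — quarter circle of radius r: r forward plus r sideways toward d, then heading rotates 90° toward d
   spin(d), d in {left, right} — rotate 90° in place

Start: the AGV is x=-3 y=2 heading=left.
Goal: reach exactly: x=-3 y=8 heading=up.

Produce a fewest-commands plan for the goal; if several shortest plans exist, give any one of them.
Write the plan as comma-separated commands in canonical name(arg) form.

spin(right), straight(2), straight(2), straight(2)

from: x=-3 y=2 heading=left
1. spin(right) → x=-3 y=2 heading=up
2. straight(2) → x=-3 y=4 heading=up
3. straight(2) → x=-3 y=6 heading=up
4. straight(2) → x=-3 y=8 heading=up
shorter routes all fall short; 4 is best.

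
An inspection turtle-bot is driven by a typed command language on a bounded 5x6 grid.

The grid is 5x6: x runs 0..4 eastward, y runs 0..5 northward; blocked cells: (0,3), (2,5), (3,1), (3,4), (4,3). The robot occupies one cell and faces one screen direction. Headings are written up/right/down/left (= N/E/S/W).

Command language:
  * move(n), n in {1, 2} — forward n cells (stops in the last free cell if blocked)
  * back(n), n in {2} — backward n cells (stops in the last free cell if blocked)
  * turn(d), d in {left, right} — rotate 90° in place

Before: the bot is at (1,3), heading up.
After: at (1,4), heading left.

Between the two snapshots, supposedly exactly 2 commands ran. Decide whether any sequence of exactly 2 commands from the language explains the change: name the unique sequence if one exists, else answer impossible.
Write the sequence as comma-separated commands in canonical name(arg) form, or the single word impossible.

key: order matters: swapping move(1) and turn(left) lands elsewhere
begin: at (1,3), heading up
1. move(1) → at (1,4), heading up
2. turn(left) → at (1,4), heading left
no other 2-command option fits: unique.

move(1), turn(left)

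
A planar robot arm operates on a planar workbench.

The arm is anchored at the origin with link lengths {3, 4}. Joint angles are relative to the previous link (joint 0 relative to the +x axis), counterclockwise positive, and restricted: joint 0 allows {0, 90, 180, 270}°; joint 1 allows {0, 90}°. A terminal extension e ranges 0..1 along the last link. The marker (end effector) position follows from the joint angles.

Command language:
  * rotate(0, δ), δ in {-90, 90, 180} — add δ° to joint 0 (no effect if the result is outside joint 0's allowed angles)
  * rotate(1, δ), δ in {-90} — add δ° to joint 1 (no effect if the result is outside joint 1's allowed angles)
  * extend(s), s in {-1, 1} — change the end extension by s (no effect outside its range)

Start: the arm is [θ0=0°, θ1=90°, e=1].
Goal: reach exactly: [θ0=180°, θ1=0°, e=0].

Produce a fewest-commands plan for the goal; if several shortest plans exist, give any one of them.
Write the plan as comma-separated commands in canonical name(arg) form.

begin: [θ0=0°, θ1=90°, e=1]
t=1 rotate(0, 180) ⇒ [θ0=180°, θ1=90°, e=1]
t=2 extend(-1) ⇒ [θ0=180°, θ1=90°, e=0]
t=3 rotate(1, -90) ⇒ [θ0=180°, θ1=0°, e=0]
minimal: 3 command(s), checked below 3.

rotate(0, 180), extend(-1), rotate(1, -90)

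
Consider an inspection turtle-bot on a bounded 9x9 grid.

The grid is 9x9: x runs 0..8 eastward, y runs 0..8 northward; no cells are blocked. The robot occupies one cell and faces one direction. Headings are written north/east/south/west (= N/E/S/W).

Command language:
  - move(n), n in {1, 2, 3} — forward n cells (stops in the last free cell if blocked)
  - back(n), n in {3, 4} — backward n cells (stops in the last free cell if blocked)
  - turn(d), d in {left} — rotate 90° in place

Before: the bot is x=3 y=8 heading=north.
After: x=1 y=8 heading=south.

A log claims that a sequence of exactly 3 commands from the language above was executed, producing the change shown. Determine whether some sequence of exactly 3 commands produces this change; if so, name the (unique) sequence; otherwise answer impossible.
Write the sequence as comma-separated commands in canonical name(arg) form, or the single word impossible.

key: position moved to (1,8) AND the heading swung to S — translation plus rotation needed
start: x=3 y=8 heading=north
step 1 (turn(left)): x=3 y=8 heading=west
step 2 (move(2)): x=1 y=8 heading=west
step 3 (turn(left)): x=1 y=8 heading=south
uniquely the one of 216 3-step routes that fits.

turn(left), move(2), turn(left)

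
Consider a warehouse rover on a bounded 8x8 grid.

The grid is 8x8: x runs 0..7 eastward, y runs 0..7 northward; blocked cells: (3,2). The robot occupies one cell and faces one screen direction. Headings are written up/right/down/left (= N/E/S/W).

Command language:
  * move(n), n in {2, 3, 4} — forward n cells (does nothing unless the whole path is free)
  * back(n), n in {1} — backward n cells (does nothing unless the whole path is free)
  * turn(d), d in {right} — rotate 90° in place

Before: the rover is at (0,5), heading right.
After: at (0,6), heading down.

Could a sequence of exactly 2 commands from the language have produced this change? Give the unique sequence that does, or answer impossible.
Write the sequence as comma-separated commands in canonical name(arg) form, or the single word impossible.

key: order matters: swapping turn(right) and back(1) lands elsewhere
t0: at (0,5), heading right
[1] after turn(right): at (0,5), heading down
[2] after back(1): at (0,6), heading down
no other 2-command option fits: unique.

turn(right), back(1)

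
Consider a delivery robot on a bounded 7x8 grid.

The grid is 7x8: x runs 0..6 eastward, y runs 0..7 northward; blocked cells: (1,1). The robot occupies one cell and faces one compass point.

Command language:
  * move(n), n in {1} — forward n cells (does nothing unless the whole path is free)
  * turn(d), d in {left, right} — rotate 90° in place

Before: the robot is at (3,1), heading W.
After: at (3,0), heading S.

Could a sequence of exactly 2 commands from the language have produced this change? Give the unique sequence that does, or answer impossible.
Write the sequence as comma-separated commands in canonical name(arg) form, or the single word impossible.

turn(left), move(1)

key: cell and facing (now S) both changed — the 2 commands mix motion and turning
begin: at (3,1), heading W
[1] after turn(left): at (3,1), heading S
[2] after move(1): at (3,0), heading S
no rival 2-sequence matches.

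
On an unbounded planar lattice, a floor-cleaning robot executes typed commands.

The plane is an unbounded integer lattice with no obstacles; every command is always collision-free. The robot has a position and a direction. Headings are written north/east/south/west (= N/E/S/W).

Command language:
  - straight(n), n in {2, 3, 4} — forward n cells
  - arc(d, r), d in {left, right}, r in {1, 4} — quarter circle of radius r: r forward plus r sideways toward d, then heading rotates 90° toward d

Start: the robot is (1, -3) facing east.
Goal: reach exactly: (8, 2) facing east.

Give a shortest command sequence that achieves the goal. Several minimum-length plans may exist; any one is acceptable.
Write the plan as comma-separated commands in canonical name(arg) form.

initial: (1, -3) facing east
[1] after arc(left, 1): (2, -2) facing north
[2] after arc(right, 4): (6, 2) facing east
[3] after straight(2): (8, 2) facing east
nothing shorter than 3 reaches the goal.

arc(left, 1), arc(right, 4), straight(2)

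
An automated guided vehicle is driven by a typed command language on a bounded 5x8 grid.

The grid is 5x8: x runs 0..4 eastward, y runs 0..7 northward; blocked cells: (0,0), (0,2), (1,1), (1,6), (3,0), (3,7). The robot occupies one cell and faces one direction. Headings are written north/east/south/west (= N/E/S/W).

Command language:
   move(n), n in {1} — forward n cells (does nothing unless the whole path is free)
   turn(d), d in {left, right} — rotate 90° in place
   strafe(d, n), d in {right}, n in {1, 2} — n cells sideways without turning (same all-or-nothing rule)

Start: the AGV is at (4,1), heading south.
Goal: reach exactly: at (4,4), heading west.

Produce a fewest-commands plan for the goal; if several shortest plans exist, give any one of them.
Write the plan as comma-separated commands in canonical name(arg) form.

turn(right), strafe(right, 1), strafe(right, 2)

initial: at (4,1), heading south
1. turn(right) → at (4,1), heading west
2. strafe(right, 1) → at (4,2), heading west
3. strafe(right, 2) → at (4,4), heading west
minimal: 3 command(s), checked below 3.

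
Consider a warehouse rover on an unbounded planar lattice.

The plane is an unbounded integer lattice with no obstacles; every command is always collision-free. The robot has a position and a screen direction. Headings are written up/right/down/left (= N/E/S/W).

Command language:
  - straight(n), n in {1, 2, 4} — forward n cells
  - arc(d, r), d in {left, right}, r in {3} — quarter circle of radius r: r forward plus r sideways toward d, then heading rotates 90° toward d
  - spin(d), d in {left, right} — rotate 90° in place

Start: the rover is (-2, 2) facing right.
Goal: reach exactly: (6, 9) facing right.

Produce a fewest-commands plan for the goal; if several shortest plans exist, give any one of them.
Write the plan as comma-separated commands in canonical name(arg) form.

straight(2), arc(left, 3), straight(1), arc(right, 3)

start: (-2, 2) facing right
[1] after straight(2): (0, 2) facing right
[2] after arc(left, 3): (3, 5) facing up
[3] after straight(1): (3, 6) facing up
[4] after arc(right, 3): (6, 9) facing right
no 3-step plan works, so 4 is optimal.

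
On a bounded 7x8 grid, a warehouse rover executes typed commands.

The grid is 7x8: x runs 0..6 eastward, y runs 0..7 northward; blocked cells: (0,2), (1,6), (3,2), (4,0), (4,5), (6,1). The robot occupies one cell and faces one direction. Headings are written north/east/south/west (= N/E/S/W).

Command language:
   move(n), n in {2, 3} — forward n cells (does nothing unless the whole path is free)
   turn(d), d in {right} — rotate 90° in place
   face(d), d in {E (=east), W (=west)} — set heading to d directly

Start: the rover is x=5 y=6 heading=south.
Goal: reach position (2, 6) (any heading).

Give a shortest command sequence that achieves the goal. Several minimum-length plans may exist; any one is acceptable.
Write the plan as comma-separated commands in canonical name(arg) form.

face(W), move(3)

begin: x=5 y=6 heading=south
[1] after face(W): x=5 y=6 heading=west
[2] after move(3): x=2 y=6 heading=west
no 1-step plan works, so 2 is optimal.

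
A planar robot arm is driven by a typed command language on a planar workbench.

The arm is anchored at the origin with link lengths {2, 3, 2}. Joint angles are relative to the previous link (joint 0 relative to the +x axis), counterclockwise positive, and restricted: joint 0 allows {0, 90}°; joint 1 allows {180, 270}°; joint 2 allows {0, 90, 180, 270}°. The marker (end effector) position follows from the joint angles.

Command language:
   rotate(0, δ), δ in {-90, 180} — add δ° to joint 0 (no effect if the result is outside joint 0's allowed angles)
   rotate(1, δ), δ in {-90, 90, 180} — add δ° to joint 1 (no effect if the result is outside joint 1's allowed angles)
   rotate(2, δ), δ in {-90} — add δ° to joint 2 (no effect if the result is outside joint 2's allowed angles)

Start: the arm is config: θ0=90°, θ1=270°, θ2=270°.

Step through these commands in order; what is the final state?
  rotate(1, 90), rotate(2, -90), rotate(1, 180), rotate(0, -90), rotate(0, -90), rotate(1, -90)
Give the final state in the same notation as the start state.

start: config: θ0=90°, θ1=270°, θ2=270°
t=1 rotate(1, 90) ⇒ config: θ0=90°, θ1=270°, θ2=270°
t=2 rotate(2, -90) ⇒ config: θ0=90°, θ1=270°, θ2=180°
t=3 rotate(1, 180) ⇒ config: θ0=90°, θ1=270°, θ2=180°
t=4 rotate(0, -90) ⇒ config: θ0=0°, θ1=270°, θ2=180°
t=5 rotate(0, -90) ⇒ config: θ0=0°, θ1=270°, θ2=180°
t=6 rotate(1, -90) ⇒ config: θ0=0°, θ1=180°, θ2=180°

config: θ0=0°, θ1=180°, θ2=180°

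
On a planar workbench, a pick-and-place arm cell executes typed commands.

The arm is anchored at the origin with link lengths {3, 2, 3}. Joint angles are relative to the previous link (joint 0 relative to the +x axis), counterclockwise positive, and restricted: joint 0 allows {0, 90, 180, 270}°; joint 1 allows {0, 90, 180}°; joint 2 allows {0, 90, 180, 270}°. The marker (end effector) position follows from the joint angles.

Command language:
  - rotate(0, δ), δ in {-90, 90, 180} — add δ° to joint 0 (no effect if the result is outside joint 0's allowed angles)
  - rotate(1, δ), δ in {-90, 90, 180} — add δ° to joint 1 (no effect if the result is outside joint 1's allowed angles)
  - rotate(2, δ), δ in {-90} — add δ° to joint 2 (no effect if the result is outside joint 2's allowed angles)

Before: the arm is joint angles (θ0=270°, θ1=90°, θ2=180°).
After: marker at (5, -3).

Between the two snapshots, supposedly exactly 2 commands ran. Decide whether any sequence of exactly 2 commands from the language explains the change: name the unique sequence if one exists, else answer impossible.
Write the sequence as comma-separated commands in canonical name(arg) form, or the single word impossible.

from: joint angles (θ0=270°, θ1=90°, θ2=180°)
step 1 (rotate(2, -90)): joint angles (θ0=270°, θ1=90°, θ2=90°)
step 2 (rotate(2, -90)): joint angles (θ0=270°, θ1=90°, θ2=0°)
no rival 2-sequence matches.

rotate(2, -90), rotate(2, -90)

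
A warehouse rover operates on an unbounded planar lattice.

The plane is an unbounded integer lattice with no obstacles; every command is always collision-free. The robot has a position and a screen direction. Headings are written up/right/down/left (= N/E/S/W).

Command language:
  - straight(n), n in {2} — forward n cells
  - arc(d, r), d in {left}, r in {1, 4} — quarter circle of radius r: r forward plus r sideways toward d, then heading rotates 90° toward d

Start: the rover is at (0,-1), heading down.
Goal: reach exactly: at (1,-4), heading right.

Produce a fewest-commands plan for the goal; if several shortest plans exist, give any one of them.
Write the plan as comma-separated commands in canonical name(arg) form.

start: at (0,-1), heading down
1. straight(2) → at (0,-3), heading down
2. arc(left, 1) → at (1,-4), heading right
no 1-step plan works, so 2 is optimal.

straight(2), arc(left, 1)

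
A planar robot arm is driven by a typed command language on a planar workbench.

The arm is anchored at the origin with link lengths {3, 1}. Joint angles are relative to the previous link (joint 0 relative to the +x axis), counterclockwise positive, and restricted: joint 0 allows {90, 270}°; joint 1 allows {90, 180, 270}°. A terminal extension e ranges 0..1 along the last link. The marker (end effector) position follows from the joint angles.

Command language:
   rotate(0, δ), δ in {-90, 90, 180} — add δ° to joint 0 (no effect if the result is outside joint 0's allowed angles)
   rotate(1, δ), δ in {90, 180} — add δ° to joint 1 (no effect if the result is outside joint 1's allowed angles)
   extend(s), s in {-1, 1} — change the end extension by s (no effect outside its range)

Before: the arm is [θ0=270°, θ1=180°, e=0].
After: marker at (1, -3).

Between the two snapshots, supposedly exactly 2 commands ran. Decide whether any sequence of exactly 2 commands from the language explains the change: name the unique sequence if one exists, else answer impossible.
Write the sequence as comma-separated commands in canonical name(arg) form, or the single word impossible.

key: running rotate(1, 180) before rotate(1, 90) would end elsewhere — order is forced
initial: [θ0=270°, θ1=180°, e=0]
step 1 (rotate(1, 90)): [θ0=270°, θ1=270°, e=0]
step 2 (rotate(1, 180)): [θ0=270°, θ1=90°, e=0]
no rival 2-sequence matches.

rotate(1, 90), rotate(1, 180)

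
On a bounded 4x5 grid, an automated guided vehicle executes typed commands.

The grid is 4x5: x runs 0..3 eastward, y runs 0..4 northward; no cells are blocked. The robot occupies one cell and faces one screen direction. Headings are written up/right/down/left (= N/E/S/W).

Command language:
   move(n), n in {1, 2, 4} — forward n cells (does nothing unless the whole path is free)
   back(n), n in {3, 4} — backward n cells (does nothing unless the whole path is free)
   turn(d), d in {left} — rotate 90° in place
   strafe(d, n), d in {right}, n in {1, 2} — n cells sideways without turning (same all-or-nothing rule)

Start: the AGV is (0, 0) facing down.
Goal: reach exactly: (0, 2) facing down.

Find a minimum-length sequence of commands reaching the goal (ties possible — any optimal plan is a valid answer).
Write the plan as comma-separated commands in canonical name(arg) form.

start: (0, 0) facing down
[1] after back(3): (0, 3) facing down
[2] after move(1): (0, 2) facing down
nothing shorter than 2 reaches the goal.

back(3), move(1)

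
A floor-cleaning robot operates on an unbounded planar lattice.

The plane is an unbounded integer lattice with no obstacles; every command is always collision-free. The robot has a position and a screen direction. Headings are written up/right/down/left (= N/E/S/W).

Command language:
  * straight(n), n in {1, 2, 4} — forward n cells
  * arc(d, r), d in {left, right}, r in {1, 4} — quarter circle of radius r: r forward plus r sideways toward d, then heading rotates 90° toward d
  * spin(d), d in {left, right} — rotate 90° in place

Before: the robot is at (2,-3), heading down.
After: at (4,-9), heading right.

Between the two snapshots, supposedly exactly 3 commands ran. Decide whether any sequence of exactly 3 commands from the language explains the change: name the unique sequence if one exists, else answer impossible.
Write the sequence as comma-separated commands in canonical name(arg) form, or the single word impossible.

arc(right, 1), arc(left, 1), arc(left, 4)

key: position moved to (4,-9) AND the heading swung to E — translation plus rotation needed
begin: at (2,-3), heading down
step 1 (arc(right, 1)): at (1,-4), heading left
step 2 (arc(left, 1)): at (0,-5), heading down
step 3 (arc(left, 4)): at (4,-9), heading right
no rival 3-sequence matches.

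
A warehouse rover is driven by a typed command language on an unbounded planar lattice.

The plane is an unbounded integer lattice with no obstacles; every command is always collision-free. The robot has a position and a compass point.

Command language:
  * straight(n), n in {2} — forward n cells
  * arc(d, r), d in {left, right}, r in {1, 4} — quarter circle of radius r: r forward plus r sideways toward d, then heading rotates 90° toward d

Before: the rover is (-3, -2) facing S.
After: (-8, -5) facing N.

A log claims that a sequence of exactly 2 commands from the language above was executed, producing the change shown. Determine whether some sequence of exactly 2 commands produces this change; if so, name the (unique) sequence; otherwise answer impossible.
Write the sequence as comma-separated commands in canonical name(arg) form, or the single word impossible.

key: running arc(right, 1) before arc(right, 4) would end elsewhere — order is forced
initial: (-3, -2) facing S
t=1 arc(right, 4) ⇒ (-7, -6) facing W
t=2 arc(right, 1) ⇒ (-8, -5) facing N
all 25 alternatives checked — unique.

arc(right, 4), arc(right, 1)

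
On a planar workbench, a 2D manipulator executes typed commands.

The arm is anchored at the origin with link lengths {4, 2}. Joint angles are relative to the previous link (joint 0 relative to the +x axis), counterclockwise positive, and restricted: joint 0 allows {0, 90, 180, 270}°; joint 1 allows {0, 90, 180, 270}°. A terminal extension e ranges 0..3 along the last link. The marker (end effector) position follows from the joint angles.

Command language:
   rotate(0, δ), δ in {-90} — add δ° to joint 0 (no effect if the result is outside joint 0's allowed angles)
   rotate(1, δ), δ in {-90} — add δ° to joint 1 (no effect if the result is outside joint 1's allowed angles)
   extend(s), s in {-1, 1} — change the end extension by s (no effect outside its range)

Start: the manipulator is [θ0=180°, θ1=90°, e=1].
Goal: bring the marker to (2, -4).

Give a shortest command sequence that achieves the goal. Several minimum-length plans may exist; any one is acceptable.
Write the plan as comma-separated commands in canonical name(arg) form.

rotate(0, -90), rotate(0, -90), rotate(0, -90), extend(-1)

start: [θ0=180°, θ1=90°, e=1]
1. rotate(0, -90) → [θ0=90°, θ1=90°, e=1]
2. rotate(0, -90) → [θ0=0°, θ1=90°, e=1]
3. rotate(0, -90) → [θ0=270°, θ1=90°, e=1]
4. extend(-1) → [θ0=270°, θ1=90°, e=0]
shorter routes all fall short; 4 is best.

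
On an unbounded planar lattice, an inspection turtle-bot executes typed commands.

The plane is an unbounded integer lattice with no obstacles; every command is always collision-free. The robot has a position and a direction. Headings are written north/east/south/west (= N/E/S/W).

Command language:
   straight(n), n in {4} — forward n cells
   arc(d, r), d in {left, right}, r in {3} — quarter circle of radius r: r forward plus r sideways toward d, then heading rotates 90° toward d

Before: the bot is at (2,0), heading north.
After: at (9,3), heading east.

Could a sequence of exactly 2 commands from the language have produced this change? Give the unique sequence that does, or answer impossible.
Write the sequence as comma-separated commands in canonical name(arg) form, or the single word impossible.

arc(right, 3), straight(4)

key: position moved to (9,3) AND the heading swung to E — translation plus rotation needed
begin: at (2,0), heading north
1. arc(right, 3) → at (5,3), heading east
2. straight(4) → at (9,3), heading east
all 9 alternatives checked — unique.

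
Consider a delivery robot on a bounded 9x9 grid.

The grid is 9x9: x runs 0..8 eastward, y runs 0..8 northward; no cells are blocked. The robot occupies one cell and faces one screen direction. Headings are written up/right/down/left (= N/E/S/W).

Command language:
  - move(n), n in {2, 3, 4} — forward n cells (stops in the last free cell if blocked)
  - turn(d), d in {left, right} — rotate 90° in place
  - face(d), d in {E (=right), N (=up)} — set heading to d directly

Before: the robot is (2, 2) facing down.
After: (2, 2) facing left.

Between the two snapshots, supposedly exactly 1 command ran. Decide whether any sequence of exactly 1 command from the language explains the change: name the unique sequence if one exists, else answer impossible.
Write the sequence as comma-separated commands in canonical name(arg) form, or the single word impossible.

key: (2,2) unchanged — the single command moves nothing
from: (2, 2) facing down
t=1 turn(right) ⇒ (2, 2) facing left
all 7 alternatives checked — unique.

turn(right)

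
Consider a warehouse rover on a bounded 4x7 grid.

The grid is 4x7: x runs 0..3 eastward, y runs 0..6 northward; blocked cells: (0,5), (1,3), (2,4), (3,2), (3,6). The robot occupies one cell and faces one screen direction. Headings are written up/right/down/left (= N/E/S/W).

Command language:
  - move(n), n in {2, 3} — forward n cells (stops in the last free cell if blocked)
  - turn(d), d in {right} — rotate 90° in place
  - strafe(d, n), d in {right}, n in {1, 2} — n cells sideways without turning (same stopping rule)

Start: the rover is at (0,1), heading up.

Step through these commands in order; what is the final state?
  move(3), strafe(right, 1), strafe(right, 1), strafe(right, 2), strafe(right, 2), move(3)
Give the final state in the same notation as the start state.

begin: at (0,1), heading up
t=1 move(3) ⇒ at (0,4), heading up
t=2 strafe(right, 1) ⇒ at (1,4), heading up
t=3 strafe(right, 1) ⇒ at (1,4), heading up
t=4 strafe(right, 2) ⇒ at (1,4), heading up
t=5 strafe(right, 2) ⇒ at (1,4), heading up
t=6 move(3) ⇒ at (1,6), heading up

at (1,6), heading up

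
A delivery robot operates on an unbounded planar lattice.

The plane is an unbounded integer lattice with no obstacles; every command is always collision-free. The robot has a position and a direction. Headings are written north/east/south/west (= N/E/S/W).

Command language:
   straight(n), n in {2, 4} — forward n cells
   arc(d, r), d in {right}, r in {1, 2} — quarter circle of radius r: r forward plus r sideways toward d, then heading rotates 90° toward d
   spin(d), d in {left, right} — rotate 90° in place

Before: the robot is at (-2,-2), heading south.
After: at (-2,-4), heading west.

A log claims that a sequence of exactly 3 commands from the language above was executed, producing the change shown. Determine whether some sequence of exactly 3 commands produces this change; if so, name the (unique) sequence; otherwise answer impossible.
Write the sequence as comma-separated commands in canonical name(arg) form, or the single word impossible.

key: order matters: swapping spin(left) and arc(right, 1) lands elsewhere
from: at (-2,-2), heading south
step 1 (spin(left)): at (-2,-2), heading east
step 2 (arc(right, 1)): at (-1,-3), heading south
step 3 (arc(right, 1)): at (-2,-4), heading west
all 216 alternatives checked — unique.

spin(left), arc(right, 1), arc(right, 1)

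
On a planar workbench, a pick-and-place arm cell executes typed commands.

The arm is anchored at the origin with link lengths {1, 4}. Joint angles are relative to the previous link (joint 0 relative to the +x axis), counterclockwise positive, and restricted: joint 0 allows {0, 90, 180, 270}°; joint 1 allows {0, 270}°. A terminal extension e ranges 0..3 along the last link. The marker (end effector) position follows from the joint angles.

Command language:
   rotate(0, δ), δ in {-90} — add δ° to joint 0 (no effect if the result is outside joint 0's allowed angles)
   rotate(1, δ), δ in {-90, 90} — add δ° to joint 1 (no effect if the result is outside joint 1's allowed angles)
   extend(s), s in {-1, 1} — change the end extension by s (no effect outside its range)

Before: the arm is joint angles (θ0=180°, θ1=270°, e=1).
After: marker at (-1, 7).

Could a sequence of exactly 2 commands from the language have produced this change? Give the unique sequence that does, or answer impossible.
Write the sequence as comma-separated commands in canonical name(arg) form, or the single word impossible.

t0: joint angles (θ0=180°, θ1=270°, e=1)
[1] after extend(1): joint angles (θ0=180°, θ1=270°, e=2)
[2] after extend(1): joint angles (θ0=180°, θ1=270°, e=3)
no rival 2-sequence matches.

extend(1), extend(1)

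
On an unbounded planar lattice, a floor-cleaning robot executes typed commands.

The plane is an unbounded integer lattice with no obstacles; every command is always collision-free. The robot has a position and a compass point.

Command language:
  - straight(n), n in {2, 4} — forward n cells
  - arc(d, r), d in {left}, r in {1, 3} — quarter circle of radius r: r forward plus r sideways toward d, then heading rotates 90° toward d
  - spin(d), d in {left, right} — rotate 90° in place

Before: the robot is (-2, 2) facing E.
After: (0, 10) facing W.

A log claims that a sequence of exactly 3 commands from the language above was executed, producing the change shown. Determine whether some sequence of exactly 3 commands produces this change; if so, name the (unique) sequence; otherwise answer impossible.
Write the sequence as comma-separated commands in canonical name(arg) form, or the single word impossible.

arc(left, 3), straight(4), arc(left, 1)

key: position moved to (0,10) AND the heading swung to W — translation plus rotation needed
from: (-2, 2) facing E
t=1 arc(left, 3) ⇒ (1, 5) facing N
t=2 straight(4) ⇒ (1, 9) facing N
t=3 arc(left, 1) ⇒ (0, 10) facing W
uniquely the one of 216 3-step routes that fits.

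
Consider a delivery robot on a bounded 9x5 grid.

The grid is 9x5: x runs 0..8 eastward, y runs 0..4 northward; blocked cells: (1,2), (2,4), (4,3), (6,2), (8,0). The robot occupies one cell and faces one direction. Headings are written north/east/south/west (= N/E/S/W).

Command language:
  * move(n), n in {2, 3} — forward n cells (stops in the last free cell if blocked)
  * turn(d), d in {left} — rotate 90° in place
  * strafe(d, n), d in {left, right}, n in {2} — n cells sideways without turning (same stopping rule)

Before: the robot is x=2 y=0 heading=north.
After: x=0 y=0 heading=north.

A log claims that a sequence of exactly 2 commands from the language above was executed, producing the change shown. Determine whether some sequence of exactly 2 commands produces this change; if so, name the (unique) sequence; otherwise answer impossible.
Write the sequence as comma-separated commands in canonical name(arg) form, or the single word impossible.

strafe(left, 2), strafe(left, 2)

key: still facing N at the end — nothing in the sequence rotates
start: x=2 y=0 heading=north
t=1 strafe(left, 2) ⇒ x=0 y=0 heading=north
t=2 strafe(left, 2) ⇒ x=0 y=0 heading=north
no rival 2-sequence matches.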